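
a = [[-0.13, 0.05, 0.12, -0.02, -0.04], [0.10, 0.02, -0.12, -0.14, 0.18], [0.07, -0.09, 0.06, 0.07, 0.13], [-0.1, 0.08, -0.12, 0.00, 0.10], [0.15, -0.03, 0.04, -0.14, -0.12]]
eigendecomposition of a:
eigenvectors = [[0.08-0.50j, (0.08+0.5j), 0.31+0.01j, (0.31-0.01j), 0.44+0.00j], [0.55+0.00j, 0.55-0.00j, (0.8+0j), (0.8-0j), 0.81+0.00j], [(0.17+0.14j), 0.17-0.14j, 0.19+0.22j, (0.19-0.22j), 0.22+0.00j], [0.28-0.36j, 0.28+0.36j, 0.13-0.30j, 0.13+0.30j, (0.31+0j)], [(-0.17+0.39j), (-0.17-0.39j), 0.17+0.24j, 0.17-0.24j, 0.06+0.00j]]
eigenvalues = [(-0.13+0.1j), (-0.13-0.1j), (0.04+0.07j), (0.04-0.07j), 0j]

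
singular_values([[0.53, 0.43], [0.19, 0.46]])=[0.82, 0.2]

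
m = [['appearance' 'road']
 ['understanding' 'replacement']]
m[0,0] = 'appearance'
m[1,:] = ['understanding', 'replacement']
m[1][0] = 'understanding'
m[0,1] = 'road'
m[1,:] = ['understanding', 'replacement']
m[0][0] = 'appearance'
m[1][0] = 'understanding'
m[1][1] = 'replacement'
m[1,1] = 'replacement'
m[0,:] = ['appearance', 'road']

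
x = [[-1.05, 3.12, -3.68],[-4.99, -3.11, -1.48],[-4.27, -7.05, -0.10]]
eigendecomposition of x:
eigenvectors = [[-0.18+0.00j,  (-0.58+0.18j),  -0.58-0.18j], [(-0.6+0j),  (0.23-0.35j),  (0.23+0.35j)], [-0.78+0.00j,  (0.67+0j),  (0.67-0j)]]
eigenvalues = [(-6.53+0j), (1.14+2.58j), (1.14-2.58j)]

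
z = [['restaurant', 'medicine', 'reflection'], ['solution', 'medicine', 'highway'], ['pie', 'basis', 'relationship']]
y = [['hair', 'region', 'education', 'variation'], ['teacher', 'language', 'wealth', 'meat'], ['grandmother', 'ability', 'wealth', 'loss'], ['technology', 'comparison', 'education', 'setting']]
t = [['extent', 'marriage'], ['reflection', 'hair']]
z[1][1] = 'medicine'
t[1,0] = 'reflection'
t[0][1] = 'marriage'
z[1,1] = 'medicine'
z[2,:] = ['pie', 'basis', 'relationship']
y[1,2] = 'wealth'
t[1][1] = 'hair'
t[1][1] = 'hair'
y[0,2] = 'education'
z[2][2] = 'relationship'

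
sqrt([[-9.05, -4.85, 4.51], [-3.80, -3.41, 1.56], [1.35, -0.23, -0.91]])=[[2.68j, 1.29j, -1.33j], [0.00+0.88j, 0.00+1.54j, 0.00-0.19j], [-0.55j, 0.46j, 0.52j]]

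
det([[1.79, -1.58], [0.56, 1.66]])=3.856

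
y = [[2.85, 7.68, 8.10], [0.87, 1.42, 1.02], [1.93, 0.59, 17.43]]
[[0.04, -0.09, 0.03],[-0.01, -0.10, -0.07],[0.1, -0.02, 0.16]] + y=[[2.89, 7.59, 8.13], [0.86, 1.32, 0.95], [2.03, 0.57, 17.59]]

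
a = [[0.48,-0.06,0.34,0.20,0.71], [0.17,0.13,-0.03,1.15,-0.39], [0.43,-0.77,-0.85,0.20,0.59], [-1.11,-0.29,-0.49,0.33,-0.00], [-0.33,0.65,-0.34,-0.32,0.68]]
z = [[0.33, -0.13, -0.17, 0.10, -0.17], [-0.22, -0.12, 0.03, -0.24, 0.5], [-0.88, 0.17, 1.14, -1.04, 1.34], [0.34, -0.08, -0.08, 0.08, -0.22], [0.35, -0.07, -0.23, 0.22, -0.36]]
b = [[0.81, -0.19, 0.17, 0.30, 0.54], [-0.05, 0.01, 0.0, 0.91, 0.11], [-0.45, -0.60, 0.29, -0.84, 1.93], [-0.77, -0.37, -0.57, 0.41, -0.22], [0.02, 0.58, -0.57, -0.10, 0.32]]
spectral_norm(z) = 2.42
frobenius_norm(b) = 3.01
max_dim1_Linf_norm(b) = 1.93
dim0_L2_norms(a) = [1.34, 1.06, 1.09, 1.27, 1.21]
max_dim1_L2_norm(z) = 2.23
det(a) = -1.40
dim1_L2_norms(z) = [0.44, 0.61, 2.23, 0.43, 0.6]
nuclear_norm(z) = 3.11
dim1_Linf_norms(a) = [0.71, 1.15, 0.85, 1.11, 0.68]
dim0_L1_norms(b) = [2.1, 1.75, 1.6, 2.56, 3.12]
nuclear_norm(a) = 5.71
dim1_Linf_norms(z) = [0.33, 0.5, 1.34, 0.34, 0.36]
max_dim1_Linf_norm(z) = 1.34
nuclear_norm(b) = 5.94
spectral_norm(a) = 1.43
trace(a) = 0.77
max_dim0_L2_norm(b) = 2.04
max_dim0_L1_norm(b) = 3.12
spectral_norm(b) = 2.30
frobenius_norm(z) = 2.47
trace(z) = 1.07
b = a + z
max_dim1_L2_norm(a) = 1.37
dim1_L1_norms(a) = [1.79, 1.87, 2.84, 2.22, 2.32]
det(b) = 1.08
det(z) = 0.00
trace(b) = 1.84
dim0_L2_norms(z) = [1.08, 0.27, 1.18, 1.1, 1.5]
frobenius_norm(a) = 2.68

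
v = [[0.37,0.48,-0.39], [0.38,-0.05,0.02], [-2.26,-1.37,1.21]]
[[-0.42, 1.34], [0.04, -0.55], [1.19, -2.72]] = v@[[0.00, -1.05], [-0.92, 2.28], [-0.06, -1.63]]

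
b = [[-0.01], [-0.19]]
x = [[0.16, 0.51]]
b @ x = [[-0.0, -0.01], [-0.03, -0.10]]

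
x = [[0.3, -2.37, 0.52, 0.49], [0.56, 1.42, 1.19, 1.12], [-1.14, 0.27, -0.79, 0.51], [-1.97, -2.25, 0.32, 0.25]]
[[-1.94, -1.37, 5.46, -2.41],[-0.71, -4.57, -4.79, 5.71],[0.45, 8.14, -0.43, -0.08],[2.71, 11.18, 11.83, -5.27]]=x @ [[-1.96, -5.49, -2.93, 1.10], [0.51, -0.31, -2.58, 1.66], [1.33, -1.84, 2.48, 0.39], [-1.71, 1.01, -2.18, 2.03]]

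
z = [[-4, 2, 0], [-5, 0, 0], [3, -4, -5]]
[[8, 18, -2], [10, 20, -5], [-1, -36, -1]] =z @ [[-2, -4, 1], [0, 1, 1], [-1, 4, 0]]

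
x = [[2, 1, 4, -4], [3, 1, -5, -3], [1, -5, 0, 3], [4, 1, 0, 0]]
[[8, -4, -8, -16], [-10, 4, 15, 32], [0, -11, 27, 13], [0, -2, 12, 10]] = x @ [[0, -1, 4, 3], [0, 2, -4, -2], [2, -1, -2, -5], [0, 0, 1, 0]]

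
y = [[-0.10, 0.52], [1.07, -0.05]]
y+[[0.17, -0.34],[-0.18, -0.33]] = [[0.07,0.18], [0.89,-0.38]]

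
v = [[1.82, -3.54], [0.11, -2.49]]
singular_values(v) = [4.61, 0.9]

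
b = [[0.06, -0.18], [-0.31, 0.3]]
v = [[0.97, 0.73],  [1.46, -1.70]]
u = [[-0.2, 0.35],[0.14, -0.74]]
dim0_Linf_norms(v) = [1.46, 1.7]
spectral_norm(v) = 2.24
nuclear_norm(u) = 0.96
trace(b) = 0.36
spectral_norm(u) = 0.85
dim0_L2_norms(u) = [0.24, 0.82]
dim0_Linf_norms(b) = [0.31, 0.3]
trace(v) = -0.73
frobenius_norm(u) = 0.85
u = b @ v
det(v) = -2.71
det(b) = -0.04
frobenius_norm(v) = 2.55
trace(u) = -0.94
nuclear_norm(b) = 0.55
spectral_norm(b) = 0.46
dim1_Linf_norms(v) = [0.97, 1.7]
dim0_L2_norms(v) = [1.75, 1.85]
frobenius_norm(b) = 0.47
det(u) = 0.10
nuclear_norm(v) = 3.45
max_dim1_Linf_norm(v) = 1.7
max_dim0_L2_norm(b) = 0.35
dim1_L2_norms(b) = [0.19, 0.43]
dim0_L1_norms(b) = [0.37, 0.48]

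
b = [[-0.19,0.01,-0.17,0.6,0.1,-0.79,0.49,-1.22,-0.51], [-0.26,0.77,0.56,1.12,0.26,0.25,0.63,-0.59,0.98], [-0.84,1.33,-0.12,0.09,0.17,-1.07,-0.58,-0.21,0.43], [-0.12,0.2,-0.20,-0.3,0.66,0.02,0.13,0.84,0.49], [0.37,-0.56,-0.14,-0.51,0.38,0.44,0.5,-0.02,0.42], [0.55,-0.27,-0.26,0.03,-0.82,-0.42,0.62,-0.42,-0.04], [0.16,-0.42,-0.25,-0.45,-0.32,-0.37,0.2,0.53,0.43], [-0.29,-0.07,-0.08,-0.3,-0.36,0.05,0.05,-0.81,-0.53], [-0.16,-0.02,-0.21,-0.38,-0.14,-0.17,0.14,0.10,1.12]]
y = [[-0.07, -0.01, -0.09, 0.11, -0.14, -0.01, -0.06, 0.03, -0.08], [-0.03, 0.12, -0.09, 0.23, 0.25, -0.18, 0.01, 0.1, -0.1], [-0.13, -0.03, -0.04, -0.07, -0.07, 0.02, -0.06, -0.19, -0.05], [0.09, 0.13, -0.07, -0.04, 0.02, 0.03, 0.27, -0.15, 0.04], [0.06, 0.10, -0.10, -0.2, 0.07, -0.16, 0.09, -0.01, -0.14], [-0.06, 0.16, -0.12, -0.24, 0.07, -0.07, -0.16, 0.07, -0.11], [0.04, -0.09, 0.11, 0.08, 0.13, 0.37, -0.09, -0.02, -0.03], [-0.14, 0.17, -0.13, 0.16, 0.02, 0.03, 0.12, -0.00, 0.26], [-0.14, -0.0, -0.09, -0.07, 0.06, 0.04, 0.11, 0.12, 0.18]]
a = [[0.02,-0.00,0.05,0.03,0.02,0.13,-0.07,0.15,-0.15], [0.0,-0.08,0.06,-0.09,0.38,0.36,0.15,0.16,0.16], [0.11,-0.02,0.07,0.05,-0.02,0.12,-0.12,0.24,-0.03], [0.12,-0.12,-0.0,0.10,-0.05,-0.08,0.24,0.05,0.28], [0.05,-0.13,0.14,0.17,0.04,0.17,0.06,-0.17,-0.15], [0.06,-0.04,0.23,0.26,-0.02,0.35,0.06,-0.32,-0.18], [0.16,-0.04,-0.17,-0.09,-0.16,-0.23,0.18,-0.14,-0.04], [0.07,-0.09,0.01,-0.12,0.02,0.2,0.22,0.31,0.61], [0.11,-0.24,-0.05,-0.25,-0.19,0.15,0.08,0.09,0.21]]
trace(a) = 1.20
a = y @ b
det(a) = 0.00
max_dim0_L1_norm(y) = 1.2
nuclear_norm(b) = 11.08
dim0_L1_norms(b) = [2.94, 3.65, 1.99, 3.78, 3.21, 3.58, 3.34, 4.74, 4.95]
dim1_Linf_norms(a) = [0.15, 0.38, 0.24, 0.28, 0.17, 0.35, 0.23, 0.61, 0.25]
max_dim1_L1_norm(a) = 1.65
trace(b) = 0.63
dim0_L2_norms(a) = [0.27, 0.33, 0.34, 0.45, 0.46, 0.66, 0.44, 0.6, 0.77]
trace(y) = 0.06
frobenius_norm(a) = 1.52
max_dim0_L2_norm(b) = 1.93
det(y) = -0.00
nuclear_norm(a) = 3.53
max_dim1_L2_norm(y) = 0.44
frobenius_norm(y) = 1.09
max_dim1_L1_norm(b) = 5.42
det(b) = 0.21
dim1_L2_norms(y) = [0.24, 0.44, 0.27, 0.36, 0.35, 0.39, 0.44, 0.42, 0.31]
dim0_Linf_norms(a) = [0.16, 0.24, 0.23, 0.26, 0.38, 0.36, 0.24, 0.32, 0.61]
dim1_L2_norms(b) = [1.75, 2.02, 2.06, 1.26, 1.22, 1.36, 1.1, 1.12, 1.24]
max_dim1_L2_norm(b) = 2.06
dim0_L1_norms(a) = [0.7, 0.76, 0.78, 1.16, 0.9, 1.79, 1.18, 1.63, 1.81]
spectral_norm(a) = 1.01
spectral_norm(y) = 0.58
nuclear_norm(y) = 2.84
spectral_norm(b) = 2.61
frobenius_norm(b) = 4.51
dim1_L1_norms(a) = [0.62, 1.44, 0.78, 1.04, 1.08, 1.52, 1.21, 1.65, 1.37]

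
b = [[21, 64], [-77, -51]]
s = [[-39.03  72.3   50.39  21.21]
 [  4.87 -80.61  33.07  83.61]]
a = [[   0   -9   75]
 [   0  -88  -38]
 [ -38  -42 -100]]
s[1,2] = 33.07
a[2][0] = -38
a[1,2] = -38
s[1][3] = 83.61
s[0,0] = -39.03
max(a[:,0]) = 0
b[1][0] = -77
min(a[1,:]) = -88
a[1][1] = -88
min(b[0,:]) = 21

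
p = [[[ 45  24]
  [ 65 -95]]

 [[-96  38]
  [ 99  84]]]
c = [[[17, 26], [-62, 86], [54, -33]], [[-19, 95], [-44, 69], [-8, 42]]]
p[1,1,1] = 84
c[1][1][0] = -44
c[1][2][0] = -8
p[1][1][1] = 84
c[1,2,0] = -8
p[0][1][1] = -95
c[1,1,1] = 69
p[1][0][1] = 38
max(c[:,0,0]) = 17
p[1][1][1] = 84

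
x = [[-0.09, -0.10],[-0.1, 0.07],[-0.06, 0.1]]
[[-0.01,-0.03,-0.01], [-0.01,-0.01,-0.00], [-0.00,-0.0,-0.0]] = x @ [[0.08,0.21,0.05], [0.04,0.10,0.03]]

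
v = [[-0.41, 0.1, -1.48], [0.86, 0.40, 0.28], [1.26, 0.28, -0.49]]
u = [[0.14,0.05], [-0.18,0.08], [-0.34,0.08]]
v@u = [[0.43, -0.13], [-0.05, 0.10], [0.29, 0.05]]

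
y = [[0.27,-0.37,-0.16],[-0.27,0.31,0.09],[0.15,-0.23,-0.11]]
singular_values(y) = [0.7, 0.06, 0.0]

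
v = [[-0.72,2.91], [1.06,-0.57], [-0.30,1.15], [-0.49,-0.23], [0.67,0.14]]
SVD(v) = [[-0.9, -0.18], [0.26, -0.68], [-0.36, -0.06], [0.02, 0.44], [0.02, -0.56]] @ diag([3.333828355255319, 1.2225336386765062]) @ [[0.31, -0.95], [-0.95, -0.31]]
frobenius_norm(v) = 3.55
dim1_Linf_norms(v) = [2.91, 1.06, 1.15, 0.49, 0.67]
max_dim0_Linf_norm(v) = 2.91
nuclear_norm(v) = 4.56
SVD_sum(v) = [[-0.93, 2.84], [0.27, -0.83], [-0.37, 1.13], [0.02, -0.06], [0.02, -0.07]] + [[0.21, 0.07], [0.79, 0.26], [0.07, 0.02], [-0.51, -0.17], [0.65, 0.21]]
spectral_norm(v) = 3.33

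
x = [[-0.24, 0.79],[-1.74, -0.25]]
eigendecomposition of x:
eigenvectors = [[(-0-0.56j), -0.00+0.56j], [(0.83+0j), 0.83-0.00j]]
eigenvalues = [(-0.24+1.17j), (-0.24-1.17j)]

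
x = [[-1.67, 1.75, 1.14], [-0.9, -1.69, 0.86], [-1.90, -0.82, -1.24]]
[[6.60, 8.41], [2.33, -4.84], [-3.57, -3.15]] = x @ [[-0.74, -0.55], [0.79, 3.65], [3.49, 0.97]]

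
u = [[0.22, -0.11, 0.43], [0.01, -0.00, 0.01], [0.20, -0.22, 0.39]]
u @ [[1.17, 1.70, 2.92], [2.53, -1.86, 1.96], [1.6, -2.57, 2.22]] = [[0.67, -0.53, 1.38], [0.03, -0.01, 0.05], [0.30, -0.25, 1.02]]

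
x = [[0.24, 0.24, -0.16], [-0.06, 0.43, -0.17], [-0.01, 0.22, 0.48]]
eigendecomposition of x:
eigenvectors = [[(0.96+0j), (0.67+0j), (0.67-0j)], [(0.2+0j), 0.49+0.18j, 0.49-0.18j], [-0.22+0.00j, 0.02-0.53j, (0.02+0.53j)]]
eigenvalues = [(0.33+0j), (0.41+0.19j), (0.41-0.19j)]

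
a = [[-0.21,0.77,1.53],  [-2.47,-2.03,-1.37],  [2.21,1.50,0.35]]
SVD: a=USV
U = [[0.19,0.91,0.36],[-0.78,-0.08,0.61],[0.59,-0.4,0.70]]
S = [4.43, 1.65, 0.1]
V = [[0.72, 0.59, 0.36], [-0.54, 0.16, 0.83], [-0.43, 0.79, -0.43]]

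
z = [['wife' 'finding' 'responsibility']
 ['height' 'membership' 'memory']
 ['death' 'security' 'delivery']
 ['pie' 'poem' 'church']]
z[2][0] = 'death'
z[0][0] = 'wife'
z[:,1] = ['finding', 'membership', 'security', 'poem']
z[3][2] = 'church'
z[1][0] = 'height'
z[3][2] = 'church'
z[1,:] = ['height', 'membership', 'memory']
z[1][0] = 'height'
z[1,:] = ['height', 'membership', 'memory']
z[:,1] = ['finding', 'membership', 'security', 'poem']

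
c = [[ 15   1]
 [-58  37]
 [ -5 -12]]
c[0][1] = 1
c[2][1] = -12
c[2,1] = -12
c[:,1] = [1, 37, -12]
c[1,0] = -58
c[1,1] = 37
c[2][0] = -5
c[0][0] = 15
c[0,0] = 15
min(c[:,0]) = -58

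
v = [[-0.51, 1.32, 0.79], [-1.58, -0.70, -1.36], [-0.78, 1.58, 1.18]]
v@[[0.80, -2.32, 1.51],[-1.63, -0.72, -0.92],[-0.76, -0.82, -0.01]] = [[-3.16, -0.42, -1.99], [0.91, 5.28, -1.73], [-4.10, -0.3, -2.64]]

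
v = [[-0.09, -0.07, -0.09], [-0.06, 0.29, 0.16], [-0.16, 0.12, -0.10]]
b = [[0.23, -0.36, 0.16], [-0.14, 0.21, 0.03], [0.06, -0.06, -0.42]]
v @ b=[[-0.02, 0.02, 0.02], [-0.04, 0.07, -0.07], [-0.06, 0.09, 0.02]]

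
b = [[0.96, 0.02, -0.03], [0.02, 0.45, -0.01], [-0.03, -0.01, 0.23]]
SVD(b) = [[-1.0, 0.04, 0.04], [-0.04, -1.00, 0.04], [0.04, 0.04, 1.0]] @ diag([0.9620431787333809, 0.4495681852546615, 0.22838863601195747]) @ [[-1.00, -0.04, 0.04], [0.04, -1.0, 0.04], [0.04, 0.04, 1.00]]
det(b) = 0.10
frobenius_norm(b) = 1.09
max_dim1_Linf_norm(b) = 0.96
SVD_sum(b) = [[0.96, 0.04, -0.04], [0.04, 0.0, -0.0], [-0.04, -0.00, 0.0]] + [[0.0, -0.02, 0.00], [-0.02, 0.45, -0.02], [0.00, -0.02, 0.0]] + [[0.0, 0.00, 0.01], [0.0, 0.00, 0.01], [0.01, 0.01, 0.23]]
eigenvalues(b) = [0.96, 0.23, 0.45]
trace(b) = 1.64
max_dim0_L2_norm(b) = 0.96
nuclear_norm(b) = 1.64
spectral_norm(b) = 0.96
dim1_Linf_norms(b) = [0.96, 0.45, 0.23]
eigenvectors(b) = [[1.00, 0.04, -0.04], [0.04, 0.04, 1.00], [-0.04, 1.0, -0.04]]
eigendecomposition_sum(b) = [[0.96, 0.04, -0.04], [0.04, 0.00, -0.0], [-0.04, -0.0, 0.00]] + [[0.0, 0.0, 0.01], [0.0, 0.00, 0.01], [0.01, 0.01, 0.23]] + [[0.00,-0.02,0.0], [-0.02,0.45,-0.02], [0.00,-0.02,0.0]]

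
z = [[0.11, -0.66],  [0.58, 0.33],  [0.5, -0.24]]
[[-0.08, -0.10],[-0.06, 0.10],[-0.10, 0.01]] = z @ [[-0.16, 0.09], [0.10, 0.16]]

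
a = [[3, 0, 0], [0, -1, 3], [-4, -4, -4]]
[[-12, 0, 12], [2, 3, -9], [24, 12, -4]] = a @ [[-4, 0, 4], [-2, -3, 0], [0, 0, -3]]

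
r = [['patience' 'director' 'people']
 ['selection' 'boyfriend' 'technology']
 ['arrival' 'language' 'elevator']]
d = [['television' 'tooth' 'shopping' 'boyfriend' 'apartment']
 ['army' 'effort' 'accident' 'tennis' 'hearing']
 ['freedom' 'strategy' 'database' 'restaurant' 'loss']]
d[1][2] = 'accident'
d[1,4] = 'hearing'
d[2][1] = 'strategy'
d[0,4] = 'apartment'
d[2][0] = 'freedom'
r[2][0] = 'arrival'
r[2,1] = 'language'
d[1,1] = 'effort'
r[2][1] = 'language'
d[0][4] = 'apartment'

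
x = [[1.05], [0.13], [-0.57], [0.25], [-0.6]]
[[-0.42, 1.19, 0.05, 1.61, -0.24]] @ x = [[0.23]]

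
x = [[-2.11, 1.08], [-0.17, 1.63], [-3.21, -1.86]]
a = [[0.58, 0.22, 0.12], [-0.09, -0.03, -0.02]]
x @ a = [[-1.32, -0.50, -0.27],[-0.25, -0.09, -0.05],[-1.69, -0.65, -0.35]]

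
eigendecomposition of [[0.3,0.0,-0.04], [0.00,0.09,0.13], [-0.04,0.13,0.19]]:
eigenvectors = [[0.81, 0.58, -0.08], [-0.28, 0.50, 0.82], [-0.51, 0.64, -0.57]]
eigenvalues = [0.33, 0.26, -0.0]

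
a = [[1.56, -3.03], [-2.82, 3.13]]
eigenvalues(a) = [-0.68, 5.37]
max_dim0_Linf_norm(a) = 3.13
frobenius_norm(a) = 5.42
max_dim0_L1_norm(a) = 6.16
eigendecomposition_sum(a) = [[-0.43,  -0.34], [-0.32,  -0.25]] + [[1.99, -2.69], [-2.50, 3.38]]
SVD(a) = [[-0.63, 0.78],[0.78, 0.63]] @ diag([5.375855801646909, 0.6811566632568898]) @ [[-0.59, 0.81],  [-0.81, -0.59]]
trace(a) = 4.69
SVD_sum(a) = [[1.99, -2.72], [-2.48, 3.38]] + [[-0.43, -0.31], [-0.34, -0.25]]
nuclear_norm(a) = 6.06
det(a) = -3.66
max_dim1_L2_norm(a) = 4.21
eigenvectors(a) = [[-0.8, 0.62], [-0.59, -0.78]]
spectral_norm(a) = 5.38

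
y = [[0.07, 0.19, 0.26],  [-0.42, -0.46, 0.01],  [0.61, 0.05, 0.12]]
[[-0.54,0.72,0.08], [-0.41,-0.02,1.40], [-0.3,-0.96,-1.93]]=y@[[-0.03, -2.11, -3.39], [0.87, 2.02, 0.08], [-2.72, 1.87, 1.15]]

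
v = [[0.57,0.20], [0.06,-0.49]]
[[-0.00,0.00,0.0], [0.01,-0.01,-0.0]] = v @ [[0.0, -0.0, -0.0],[-0.02, 0.02, 0.01]]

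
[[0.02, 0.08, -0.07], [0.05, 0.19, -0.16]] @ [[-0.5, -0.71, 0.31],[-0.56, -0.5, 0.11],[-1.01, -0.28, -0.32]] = [[0.02,  -0.03,  0.04], [0.03,  -0.09,  0.09]]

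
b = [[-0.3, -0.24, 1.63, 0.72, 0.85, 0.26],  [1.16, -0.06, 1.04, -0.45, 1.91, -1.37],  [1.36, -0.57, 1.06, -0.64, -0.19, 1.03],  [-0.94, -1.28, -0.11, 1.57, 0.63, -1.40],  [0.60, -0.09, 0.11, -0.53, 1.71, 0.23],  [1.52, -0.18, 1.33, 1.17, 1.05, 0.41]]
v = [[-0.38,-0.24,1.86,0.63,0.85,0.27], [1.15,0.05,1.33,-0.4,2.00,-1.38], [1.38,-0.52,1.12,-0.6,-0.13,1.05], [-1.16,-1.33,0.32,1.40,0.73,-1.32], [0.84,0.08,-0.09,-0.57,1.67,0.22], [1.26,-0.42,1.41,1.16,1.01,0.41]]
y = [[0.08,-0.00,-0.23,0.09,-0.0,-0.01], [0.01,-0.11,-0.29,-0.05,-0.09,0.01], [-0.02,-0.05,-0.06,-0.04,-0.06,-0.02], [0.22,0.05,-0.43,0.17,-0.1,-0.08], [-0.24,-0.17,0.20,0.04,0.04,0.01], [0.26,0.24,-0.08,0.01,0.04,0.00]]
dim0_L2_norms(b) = [2.62, 1.44, 2.58, 2.29, 2.97, 2.28]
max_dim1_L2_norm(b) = 2.86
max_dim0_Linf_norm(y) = 0.43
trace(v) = 4.27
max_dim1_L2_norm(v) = 3.03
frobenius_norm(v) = 6.04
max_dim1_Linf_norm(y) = 0.43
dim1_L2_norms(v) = [2.2, 3.03, 2.22, 2.73, 1.97, 2.51]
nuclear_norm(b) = 12.70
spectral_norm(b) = 4.04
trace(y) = 0.12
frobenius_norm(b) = 5.90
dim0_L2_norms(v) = [2.65, 1.51, 2.93, 2.13, 3.01, 2.24]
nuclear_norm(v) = 12.86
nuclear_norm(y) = 1.39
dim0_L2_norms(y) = [0.42, 0.32, 0.61, 0.21, 0.16, 0.08]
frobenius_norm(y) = 0.85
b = v + y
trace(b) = 4.39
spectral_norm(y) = 0.73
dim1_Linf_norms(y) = [0.23, 0.29, 0.06, 0.43, 0.24, 0.26]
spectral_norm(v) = 4.20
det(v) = -34.99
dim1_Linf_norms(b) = [1.63, 1.91, 1.36, 1.57, 1.71, 1.52]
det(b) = -36.52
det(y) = -0.00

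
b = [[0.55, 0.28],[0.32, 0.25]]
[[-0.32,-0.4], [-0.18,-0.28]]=b @ [[-0.64, -0.42], [0.11, -0.60]]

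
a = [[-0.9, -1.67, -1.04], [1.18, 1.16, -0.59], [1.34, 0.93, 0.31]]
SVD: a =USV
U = [[-0.67, -0.65, 0.34], [0.50, -0.75, -0.43], [0.54, -0.12, 0.83]]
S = [2.99, 1.18, 0.45]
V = [[0.64, 0.74, 0.19],[-0.38, 0.1, 0.92],[0.66, -0.66, 0.35]]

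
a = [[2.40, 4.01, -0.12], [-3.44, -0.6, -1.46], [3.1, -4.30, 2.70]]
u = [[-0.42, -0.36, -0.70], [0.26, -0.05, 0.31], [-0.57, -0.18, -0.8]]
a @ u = [[0.1, -1.04, -0.34], [2.12, 1.53, 3.39], [-3.96, -1.39, -5.66]]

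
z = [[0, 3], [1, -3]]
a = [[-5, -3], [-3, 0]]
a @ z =[[-3, -6], [0, -9]]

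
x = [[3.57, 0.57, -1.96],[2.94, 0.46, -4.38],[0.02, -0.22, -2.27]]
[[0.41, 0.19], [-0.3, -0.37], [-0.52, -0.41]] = x @ [[0.24, 0.17], [0.01, -0.08], [0.23, 0.19]]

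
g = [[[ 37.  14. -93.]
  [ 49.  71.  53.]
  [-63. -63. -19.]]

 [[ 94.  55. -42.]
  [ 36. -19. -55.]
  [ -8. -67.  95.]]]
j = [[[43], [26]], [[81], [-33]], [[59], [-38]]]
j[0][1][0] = 26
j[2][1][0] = -38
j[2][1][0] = -38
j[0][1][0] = 26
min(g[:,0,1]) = 14.0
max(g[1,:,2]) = 95.0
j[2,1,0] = -38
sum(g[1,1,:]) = -38.0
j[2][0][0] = 59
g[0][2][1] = -63.0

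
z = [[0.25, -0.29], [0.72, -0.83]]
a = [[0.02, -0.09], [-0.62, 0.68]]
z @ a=[[0.18, -0.22], [0.53, -0.63]]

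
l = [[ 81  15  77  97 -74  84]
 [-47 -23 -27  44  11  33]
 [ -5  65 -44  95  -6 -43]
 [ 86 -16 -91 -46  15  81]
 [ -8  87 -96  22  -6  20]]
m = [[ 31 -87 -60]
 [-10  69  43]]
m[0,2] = -60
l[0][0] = 81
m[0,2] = -60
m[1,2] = 43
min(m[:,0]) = -10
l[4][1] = 87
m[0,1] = -87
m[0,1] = -87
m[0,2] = -60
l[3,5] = 81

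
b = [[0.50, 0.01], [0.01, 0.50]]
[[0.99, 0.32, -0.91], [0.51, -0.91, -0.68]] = b @ [[1.97,0.67,-1.79], [0.99,-1.84,-1.32]]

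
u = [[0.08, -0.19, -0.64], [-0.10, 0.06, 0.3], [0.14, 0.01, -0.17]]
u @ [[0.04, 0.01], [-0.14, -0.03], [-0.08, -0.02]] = [[0.08, 0.02], [-0.04, -0.01], [0.02, 0.00]]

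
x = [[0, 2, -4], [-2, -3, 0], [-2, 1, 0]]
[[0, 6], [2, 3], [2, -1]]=x @ [[-1, 0], [0, -1], [0, -2]]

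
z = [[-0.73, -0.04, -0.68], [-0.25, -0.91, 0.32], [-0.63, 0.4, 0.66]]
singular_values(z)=[1.0, 1.0, 0.99]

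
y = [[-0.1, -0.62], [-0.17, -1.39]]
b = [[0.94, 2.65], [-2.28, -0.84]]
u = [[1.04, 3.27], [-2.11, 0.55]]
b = u + y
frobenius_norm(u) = 4.07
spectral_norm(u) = 3.43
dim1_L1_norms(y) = [0.72, 1.56]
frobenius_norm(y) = 1.53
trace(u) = 1.59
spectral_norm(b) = 3.37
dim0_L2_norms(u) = [2.35, 3.32]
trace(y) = -1.49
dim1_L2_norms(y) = [0.63, 1.4]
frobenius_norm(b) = 3.72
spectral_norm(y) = 1.53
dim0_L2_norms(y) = [0.2, 1.52]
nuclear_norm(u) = 5.61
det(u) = 7.47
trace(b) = 0.10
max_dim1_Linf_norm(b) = 2.65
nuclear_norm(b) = 4.93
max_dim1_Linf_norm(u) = 3.27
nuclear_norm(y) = 1.56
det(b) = 5.25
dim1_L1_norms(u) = [4.31, 2.66]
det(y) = 0.03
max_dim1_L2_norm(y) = 1.4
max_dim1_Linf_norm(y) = 1.39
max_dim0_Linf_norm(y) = 1.39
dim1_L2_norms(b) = [2.81, 2.43]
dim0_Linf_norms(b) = [2.28, 2.65]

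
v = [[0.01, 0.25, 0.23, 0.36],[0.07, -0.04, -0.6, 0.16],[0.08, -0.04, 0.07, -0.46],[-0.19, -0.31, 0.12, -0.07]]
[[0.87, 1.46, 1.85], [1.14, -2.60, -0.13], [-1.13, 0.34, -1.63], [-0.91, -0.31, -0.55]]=v @ [[-1.8, -1.6, -3.28], [2.96, 3.58, 3.30], [-1.88, 3.71, 0.34], [1.60, -0.76, 2.73]]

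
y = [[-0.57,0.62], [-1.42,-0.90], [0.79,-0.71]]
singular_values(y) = [1.75, 1.27]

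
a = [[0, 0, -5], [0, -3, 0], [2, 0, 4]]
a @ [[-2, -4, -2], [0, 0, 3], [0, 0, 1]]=[[0, 0, -5], [0, 0, -9], [-4, -8, 0]]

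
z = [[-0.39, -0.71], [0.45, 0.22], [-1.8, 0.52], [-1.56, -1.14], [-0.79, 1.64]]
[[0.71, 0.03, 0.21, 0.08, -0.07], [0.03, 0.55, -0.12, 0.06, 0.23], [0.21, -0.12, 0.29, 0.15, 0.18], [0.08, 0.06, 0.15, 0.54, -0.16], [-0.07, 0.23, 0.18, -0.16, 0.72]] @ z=[[-0.71, -0.59], [0.18, 0.35], [-1.03, 0.1], [-0.99, -0.84], [-0.51, 1.56]]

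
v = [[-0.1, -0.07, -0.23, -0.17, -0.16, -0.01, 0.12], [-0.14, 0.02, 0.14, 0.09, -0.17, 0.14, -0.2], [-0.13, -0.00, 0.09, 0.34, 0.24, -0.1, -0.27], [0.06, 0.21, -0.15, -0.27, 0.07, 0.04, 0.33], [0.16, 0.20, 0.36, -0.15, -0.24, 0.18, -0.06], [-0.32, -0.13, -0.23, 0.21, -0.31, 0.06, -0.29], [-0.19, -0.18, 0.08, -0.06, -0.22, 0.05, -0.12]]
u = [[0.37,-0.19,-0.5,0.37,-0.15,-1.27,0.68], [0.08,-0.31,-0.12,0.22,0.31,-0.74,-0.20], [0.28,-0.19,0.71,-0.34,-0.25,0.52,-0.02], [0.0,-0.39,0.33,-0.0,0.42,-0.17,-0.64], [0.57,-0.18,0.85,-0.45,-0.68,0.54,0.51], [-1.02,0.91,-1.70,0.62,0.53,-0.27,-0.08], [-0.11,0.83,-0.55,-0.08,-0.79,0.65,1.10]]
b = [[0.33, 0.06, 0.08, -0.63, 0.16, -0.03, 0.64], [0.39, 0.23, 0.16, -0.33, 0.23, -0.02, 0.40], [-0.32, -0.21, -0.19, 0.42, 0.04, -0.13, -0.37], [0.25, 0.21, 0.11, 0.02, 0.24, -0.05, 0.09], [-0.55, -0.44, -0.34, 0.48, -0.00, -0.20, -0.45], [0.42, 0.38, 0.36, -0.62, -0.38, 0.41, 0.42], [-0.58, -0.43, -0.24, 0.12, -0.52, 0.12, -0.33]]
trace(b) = 0.47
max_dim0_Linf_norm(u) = 1.7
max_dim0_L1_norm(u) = 4.76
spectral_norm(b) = 2.12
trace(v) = -0.56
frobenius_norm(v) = 1.29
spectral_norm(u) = 2.95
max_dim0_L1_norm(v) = 1.41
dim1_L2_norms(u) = [1.63, 0.92, 1.03, 0.94, 1.52, 2.35, 1.81]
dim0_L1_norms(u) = [2.43, 3.0, 4.76, 2.08, 3.13, 4.16, 3.23]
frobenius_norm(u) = 4.06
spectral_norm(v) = 0.87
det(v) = -0.00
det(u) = 0.00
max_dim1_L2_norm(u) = 2.35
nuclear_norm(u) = 6.88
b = u @ v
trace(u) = 0.92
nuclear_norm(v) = 2.61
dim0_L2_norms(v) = [0.46, 0.37, 0.54, 0.54, 0.56, 0.26, 0.58]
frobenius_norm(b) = 2.37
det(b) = -0.00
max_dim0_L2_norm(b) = 1.15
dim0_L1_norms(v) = [1.1, 0.81, 1.28, 1.29, 1.41, 0.58, 1.39]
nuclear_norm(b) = 3.59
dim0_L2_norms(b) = [1.11, 0.82, 0.62, 1.15, 0.74, 0.49, 1.1]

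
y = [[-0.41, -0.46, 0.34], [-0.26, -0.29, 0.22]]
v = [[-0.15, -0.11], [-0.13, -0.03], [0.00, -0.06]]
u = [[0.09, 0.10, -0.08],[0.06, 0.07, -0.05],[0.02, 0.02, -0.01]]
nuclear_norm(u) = 0.20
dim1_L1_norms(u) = [0.27, 0.18, 0.05]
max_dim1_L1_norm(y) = 1.21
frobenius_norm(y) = 0.83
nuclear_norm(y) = 0.84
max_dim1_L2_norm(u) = 0.16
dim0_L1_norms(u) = [0.17, 0.19, 0.14]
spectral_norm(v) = 0.23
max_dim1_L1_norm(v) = 0.26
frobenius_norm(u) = 0.19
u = v @ y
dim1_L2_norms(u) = [0.16, 0.1, 0.03]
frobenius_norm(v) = 0.24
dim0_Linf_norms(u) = [0.09, 0.1, 0.08]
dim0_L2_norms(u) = [0.11, 0.12, 0.09]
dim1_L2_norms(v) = [0.19, 0.13, 0.06]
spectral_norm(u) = 0.19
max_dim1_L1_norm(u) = 0.27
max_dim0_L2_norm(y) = 0.54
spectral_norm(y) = 0.83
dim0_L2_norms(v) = [0.2, 0.13]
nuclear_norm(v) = 0.29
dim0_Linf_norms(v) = [0.15, 0.11]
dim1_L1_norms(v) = [0.26, 0.16, 0.06]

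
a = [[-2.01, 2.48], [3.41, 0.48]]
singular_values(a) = [4.09, 2.3]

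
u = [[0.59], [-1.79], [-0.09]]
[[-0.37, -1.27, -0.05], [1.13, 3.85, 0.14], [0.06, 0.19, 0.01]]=u@ [[-0.63, -2.15, -0.08]]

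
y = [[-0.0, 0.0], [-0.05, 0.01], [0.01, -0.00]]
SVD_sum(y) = [[0.00,-0.00], [-0.05,0.01], [0.01,-0.0]] + [[-0.0, -0.00], [0.0, 0.00], [0.0, 0.0]]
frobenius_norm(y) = 0.05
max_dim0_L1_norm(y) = 0.06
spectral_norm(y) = 0.05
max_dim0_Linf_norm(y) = 0.05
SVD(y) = [[0.00, 0.0], [-0.98, -0.19], [0.19, -0.98]] @ diag([0.05192582403567253, 0.0019258240356725205]) @ [[0.98, -0.19], [-0.19, -0.98]]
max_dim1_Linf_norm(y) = 0.05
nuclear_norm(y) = 0.05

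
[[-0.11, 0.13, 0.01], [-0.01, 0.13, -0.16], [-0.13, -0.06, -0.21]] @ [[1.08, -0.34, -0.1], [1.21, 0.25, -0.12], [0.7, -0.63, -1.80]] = [[0.05, 0.06, -0.02], [0.03, 0.14, 0.27], [-0.36, 0.16, 0.4]]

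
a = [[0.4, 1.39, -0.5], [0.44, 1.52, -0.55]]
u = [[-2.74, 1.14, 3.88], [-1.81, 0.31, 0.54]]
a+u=[[-2.34,2.53,3.38],  [-1.37,1.83,-0.01]]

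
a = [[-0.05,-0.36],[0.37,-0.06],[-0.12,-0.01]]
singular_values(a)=[0.39, 0.36]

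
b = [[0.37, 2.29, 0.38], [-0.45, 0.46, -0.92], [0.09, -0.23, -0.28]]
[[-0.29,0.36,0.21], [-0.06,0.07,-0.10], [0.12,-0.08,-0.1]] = b @ [[0.34, -0.15, -0.18], [-0.15, 0.17, 0.08], [-0.18, 0.08, 0.24]]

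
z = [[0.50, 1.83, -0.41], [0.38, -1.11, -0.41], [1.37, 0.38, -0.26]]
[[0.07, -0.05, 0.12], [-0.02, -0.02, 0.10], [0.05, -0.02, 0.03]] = z @ [[0.03, 0.00, -0.04], [0.03, -0.01, 0.01], [-0.0, 0.07, -0.3]]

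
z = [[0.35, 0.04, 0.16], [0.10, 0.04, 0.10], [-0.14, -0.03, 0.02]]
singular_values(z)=[0.43, 0.09, 0.03]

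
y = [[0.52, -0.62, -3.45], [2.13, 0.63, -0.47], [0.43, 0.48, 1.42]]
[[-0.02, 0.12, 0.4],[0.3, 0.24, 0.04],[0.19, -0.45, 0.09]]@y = [[0.42, 0.28, 0.58], [0.68, -0.02, -1.09], [-0.82, -0.36, -0.32]]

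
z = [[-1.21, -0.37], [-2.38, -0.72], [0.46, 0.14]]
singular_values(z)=[2.83, 0.0]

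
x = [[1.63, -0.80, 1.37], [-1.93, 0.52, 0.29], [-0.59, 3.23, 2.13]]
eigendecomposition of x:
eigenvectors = [[(-0.17+0.48j), -0.17-0.48j, -0.48+0.00j], [-0.17-0.30j, -0.17+0.30j, -0.66+0.00j], [-0.79+0.00j, (-0.79-0j), 0.57+0.00j]]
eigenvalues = [(2.7+1.59j), (2.7-1.59j), (-1.12+0j)]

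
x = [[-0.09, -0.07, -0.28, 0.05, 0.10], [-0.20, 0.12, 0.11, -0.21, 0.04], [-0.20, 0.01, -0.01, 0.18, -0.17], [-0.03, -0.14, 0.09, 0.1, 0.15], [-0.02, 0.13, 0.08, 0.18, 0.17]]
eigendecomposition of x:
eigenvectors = [[(0.73+0j), 0.73-0.00j, (-0.23-0.31j), -0.23+0.31j, (0.16+0j)], [(0.37+0.22j), 0.37-0.22j, (0.62+0j), 0.62-0.00j, (-0.72+0j)], [0.33-0.18j, 0.33+0.18j, (0.11+0.39j), (0.11-0.39j), (0.13+0j)], [(0.18+0.21j), (0.18-0.21j), -0.04-0.01j, (-0.04+0.01j), 0.63+0.00j], [(-0.2-0.14j), (-0.2+0.14j), (0.43-0.34j), (0.43+0.34j), 0.19+0.00j]]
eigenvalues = [(-0.27+0.04j), (-0.27-0.04j), (0.25+0.15j), (0.25-0.15j), (0.32+0j)]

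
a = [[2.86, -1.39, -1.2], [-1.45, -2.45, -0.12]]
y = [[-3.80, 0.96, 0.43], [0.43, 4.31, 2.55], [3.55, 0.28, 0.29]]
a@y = [[-15.73, -3.58, -2.66],[4.03, -11.99, -6.91]]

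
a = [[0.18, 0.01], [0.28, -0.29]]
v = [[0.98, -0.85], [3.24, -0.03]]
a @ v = [[0.21,-0.15], [-0.67,-0.23]]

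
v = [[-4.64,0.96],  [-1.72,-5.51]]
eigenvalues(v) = [(-5.07+1.21j), (-5.07-1.21j)]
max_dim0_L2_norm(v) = 5.59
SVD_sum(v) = [[-0.62,-1.17], [-2.66,-5.01]] + [[-4.02,2.13], [0.94,-0.5]]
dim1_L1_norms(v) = [5.6, 7.23]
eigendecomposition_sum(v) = [[-2.32+1.52j, (0.48+2.01j)], [-0.86-3.61j, -2.76-0.31j]] + [[(-2.32-1.52j), 0.48-2.01j], [(-0.86+3.61j), (-2.75+0.31j)]]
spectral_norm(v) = 5.83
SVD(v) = [[0.23, 0.97], [0.97, -0.23]] @ diag([5.82652888534016, 4.671323275935498]) @ [[-0.47, -0.88], [-0.88, 0.47]]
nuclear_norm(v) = 10.50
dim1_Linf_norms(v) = [4.64, 5.51]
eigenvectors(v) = [[(-0.2-0.56j), -0.20+0.56j], [(0.8+0j), (0.8-0j)]]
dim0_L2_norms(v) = [4.95, 5.59]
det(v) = 27.22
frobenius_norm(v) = 7.47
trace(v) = -10.15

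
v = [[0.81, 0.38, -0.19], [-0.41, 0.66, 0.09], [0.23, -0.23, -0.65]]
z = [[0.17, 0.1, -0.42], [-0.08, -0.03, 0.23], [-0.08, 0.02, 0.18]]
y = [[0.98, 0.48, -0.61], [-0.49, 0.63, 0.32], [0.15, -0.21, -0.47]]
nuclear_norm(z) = 0.63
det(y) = -0.32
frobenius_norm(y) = 1.61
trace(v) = 0.82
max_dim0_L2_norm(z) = 0.51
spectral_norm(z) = 0.56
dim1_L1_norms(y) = [2.07, 1.44, 0.83]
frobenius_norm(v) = 1.41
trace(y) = 1.14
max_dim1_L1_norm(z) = 0.69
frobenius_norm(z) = 0.56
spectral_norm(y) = 1.35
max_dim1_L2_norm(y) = 1.25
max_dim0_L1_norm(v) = 1.45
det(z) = -0.00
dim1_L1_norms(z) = [0.69, 0.34, 0.28]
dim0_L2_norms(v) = [0.94, 0.8, 0.68]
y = z + v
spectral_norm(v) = 1.04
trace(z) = 0.32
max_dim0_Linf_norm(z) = 0.42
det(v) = -0.41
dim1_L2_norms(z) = [0.46, 0.25, 0.2]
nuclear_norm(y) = 2.46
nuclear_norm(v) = 2.34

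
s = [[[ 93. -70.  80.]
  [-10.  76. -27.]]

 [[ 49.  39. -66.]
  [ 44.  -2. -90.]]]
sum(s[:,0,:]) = 125.0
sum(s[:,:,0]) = 176.0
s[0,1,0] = -10.0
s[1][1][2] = -90.0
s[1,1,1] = -2.0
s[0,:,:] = [[93.0, -70.0, 80.0], [-10.0, 76.0, -27.0]]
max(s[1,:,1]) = 39.0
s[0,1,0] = -10.0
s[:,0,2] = [80.0, -66.0]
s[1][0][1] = 39.0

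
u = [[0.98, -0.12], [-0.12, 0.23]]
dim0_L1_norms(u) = [1.1, 0.35]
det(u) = 0.21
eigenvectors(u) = [[0.99, 0.15], [-0.15, 0.99]]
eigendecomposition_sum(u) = [[0.97, -0.15], [-0.15, 0.02]] + [[0.01, 0.03], [0.03, 0.21]]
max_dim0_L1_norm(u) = 1.1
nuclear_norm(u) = 1.21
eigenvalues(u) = [1.0, 0.21]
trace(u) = 1.21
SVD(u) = [[-0.99,0.15],[0.15,0.99]] @ diag([0.9987321424522009, 0.21126785754779936]) @ [[-0.99, 0.15], [0.15, 0.99]]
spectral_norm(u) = 1.00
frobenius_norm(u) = 1.02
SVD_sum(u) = [[0.97,-0.15], [-0.15,0.02]] + [[0.01,0.03],[0.03,0.21]]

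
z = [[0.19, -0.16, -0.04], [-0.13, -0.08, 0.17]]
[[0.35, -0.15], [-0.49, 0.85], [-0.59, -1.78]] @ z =[[0.09, -0.04, -0.04], [-0.20, 0.01, 0.16], [0.12, 0.24, -0.28]]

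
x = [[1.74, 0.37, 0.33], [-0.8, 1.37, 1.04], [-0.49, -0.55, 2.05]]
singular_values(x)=[2.48, 1.79, 1.5]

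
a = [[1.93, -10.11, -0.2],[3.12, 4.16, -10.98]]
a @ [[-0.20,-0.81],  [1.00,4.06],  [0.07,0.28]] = [[-10.51, -42.67], [2.77, 11.29]]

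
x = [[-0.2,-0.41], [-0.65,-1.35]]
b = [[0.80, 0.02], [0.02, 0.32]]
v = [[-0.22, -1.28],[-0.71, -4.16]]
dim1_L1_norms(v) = [1.5, 4.87]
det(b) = 0.26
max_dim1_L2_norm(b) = 0.8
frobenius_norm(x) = 1.57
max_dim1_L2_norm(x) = 1.5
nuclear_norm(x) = 1.57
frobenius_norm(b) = 0.86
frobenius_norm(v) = 4.42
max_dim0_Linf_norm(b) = 0.8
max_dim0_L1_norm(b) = 0.82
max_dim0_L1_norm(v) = 5.44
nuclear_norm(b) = 1.12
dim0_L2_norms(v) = [0.74, 4.35]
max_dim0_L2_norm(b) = 0.8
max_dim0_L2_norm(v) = 4.35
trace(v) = -4.38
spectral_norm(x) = 1.57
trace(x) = -1.55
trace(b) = 1.12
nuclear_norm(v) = 4.42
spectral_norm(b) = 0.80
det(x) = 0.00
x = v @ b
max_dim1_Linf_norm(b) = 0.8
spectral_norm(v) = 4.42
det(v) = 0.01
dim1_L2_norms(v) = [1.3, 4.22]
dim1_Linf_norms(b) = [0.8, 0.32]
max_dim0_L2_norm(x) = 1.41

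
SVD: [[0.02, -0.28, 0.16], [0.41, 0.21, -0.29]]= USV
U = [[-0.39,0.92], [0.92,0.39]]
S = [0.58, 0.25]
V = [[0.64, 0.52, -0.57],[0.7, -0.70, 0.14]]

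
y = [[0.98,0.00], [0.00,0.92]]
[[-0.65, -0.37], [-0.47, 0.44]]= y@ [[-0.66, -0.38], [-0.51, 0.48]]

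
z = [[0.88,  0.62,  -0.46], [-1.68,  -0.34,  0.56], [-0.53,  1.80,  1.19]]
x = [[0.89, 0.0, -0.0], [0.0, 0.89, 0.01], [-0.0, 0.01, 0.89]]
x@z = [[0.78, 0.55, -0.41], [-1.50, -0.28, 0.51], [-0.49, 1.60, 1.06]]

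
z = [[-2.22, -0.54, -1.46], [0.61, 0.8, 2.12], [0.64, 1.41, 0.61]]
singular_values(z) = [3.62, 1.24, 1.01]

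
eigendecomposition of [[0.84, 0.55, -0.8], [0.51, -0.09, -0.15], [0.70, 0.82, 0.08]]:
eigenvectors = [[(-0.3-0.55j), (-0.3+0.55j), 0.57+0.00j],[(-0.23-0.17j), -0.23+0.17j, (-0.72+0j)],[-0.73+0.00j, (-0.73-0j), 0.39+0.00j]]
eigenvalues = [(0.62+0.72j), (0.62-0.72j), (-0.41+0j)]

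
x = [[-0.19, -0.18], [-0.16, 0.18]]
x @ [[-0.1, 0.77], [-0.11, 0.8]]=[[0.04,-0.29], [-0.00,0.02]]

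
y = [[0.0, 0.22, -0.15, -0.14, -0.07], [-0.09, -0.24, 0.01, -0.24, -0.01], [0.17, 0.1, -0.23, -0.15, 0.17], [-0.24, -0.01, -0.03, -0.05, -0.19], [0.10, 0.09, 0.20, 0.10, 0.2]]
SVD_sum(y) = [[0.01, 0.01, 0.00, 0.00, 0.01], [-0.14, -0.1, -0.01, -0.06, -0.14], [0.13, 0.09, 0.01, 0.05, 0.12], [-0.17, -0.12, -0.01, -0.07, -0.17], [0.16, 0.11, 0.01, 0.07, 0.15]] + [[0.03, 0.08, -0.2, -0.15, -0.01], [0.01, 0.01, -0.04, -0.03, -0.00], [0.03, 0.09, -0.22, -0.17, -0.01], [0.0, 0.01, -0.02, -0.02, -0.00], [-0.02, -0.06, 0.13, 0.1, 0.01]] + [[-0.03, 0.1, -0.01, 0.06, -0.06], [0.06, -0.18, 0.02, -0.12, 0.12], [0.02, -0.07, 0.01, -0.05, 0.05], [-0.03, 0.08, -0.01, 0.05, -0.06], [0.01, -0.02, 0.00, -0.01, 0.01]] + [[-0.02, 0.04, 0.05, -0.05, 0.02], [-0.02, 0.03, 0.03, -0.03, 0.01], [0.01, -0.01, -0.01, 0.01, -0.0], [-0.01, 0.02, 0.02, -0.02, 0.01], [-0.03, 0.05, 0.06, -0.06, 0.02]] + [[0.02, -0.0, 0.01, -0.01, -0.02], [0.01, -0.00, 0.0, -0.00, -0.01], [-0.02, 0.0, -0.01, 0.01, 0.02], [-0.03, 0.00, -0.01, 0.01, 0.03], [-0.01, 0.00, -0.0, 0.00, 0.01]]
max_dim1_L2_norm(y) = 0.38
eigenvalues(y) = [(0.28+0j), (0.1+0j), (-0.22+0.21j), (-0.22-0.21j), (-0.25+0j)]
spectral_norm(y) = 0.49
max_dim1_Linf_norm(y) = 0.24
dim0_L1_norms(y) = [0.6, 0.66, 0.62, 0.68, 0.64]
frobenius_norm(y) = 0.75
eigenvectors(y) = [[(0.01+0j),  -0.68+0.00j,  (-0.25-0.46j),  (-0.25+0.46j),  -0.23+0.00j],[(-0.21+0j),  (-0.02+0j),  0.70+0.00j,  (0.7-0j),  -0.16+0.00j],[(-0.43+0j),  (-0.11+0j),  0.03+0.05j,  0.03-0.05j,  (-0.85+0j)],[0.47+0.00j,  0.24+0.00j,  0.05-0.44j,  (0.05+0.44j),  0.02+0.00j],[-0.74+0.00j,  0.68+0.00j,  -0.17+0.11j,  -0.17-0.11j,  (0.45+0j)]]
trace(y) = -0.32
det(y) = -0.00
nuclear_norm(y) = 1.47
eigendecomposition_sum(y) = [[(-0-0j), (-0+0j), (-0+0j), 0.00-0.00j, (-0-0j)], [0.04+0.00j, 0.03-0.00j, (0.01+0j), -0.03+0.00j, (0.05+0j)], [(0.08+0j), 0.05-0.00j, 0.02+0.00j, (-0.05+0j), 0.10+0.00j], [-0.08-0.00j, -0.06+0.00j, -0.02+0.00j, 0.06-0.00j, -0.11-0.00j], [(0.13+0j), 0.10-0.00j, (0.04+0j), (-0.09+0j), 0.17+0.00j]] + [[(0.05+0j), (0.02+0j), (-0.03+0j), (-0.07+0j), -0.03+0.00j], [0j, 0.00+0.00j, (-0+0j), -0.00+0.00j, -0.00+0.00j], [0.01+0.00j, 0.00+0.00j, (-0.01+0j), -0.01+0.00j, -0.00+0.00j], [-0.02-0.00j, -0.01+0.00j, 0.01+0.00j, 0.02-0.00j, (0.01-0j)], [(-0.06-0j), -0.02+0.00j, 0.03+0.00j, (0.07-0j), 0.03-0.00j]] + [[(-0.04+0.08j), 0.09+0.07j, (-0.02-0.01j), -0.03+0.10j, (-0.03+0.05j)], [(-0.07-0.1j), -0.14+0.06j, 0.02-0.02j, -0.10-0.09j, -0.04-0.07j], [0.00-0.01j, (-0.01-0.01j), 0.00+0.00j, 0.00-0.01j, -0.01j], [-0.07+0.04j, 0.03+0.09j, (-0.01-0.02j), -0.07+0.06j, (-0.04+0.02j)], [0.03+0.01j, 0.02-0.04j, -0.00+0.01j, 0.04+0.01j, (0.02+0.01j)]] + [[(-0.04-0.08j), 0.09-0.07j, (-0.02+0.01j), (-0.03-0.1j), (-0.03-0.05j)],[(-0.07+0.1j), (-0.14-0.06j), 0.02+0.02j, -0.10+0.09j, -0.04+0.07j],[0.00+0.01j, -0.01+0.01j, 0.00-0.00j, 0.00+0.01j, 0.00+0.01j],[-0.07-0.04j, (0.03-0.09j), -0.01+0.02j, -0.07-0.06j, -0.04-0.02j],[(0.03-0.01j), (0.02+0.04j), (-0-0.01j), 0.04-0.01j, (0.02-0.01j)]] + [[0.02+0.00j, 0.02-0.00j, -0.07+0.00j, -0.02+0.00j, (0.02-0j)], [0.01+0.00j, 0.01-0.00j, -0.05+0.00j, -0.02+0.00j, (0.01-0j)], [(0.08+0j), 0.06-0.00j, (-0.25+0j), -0.09+0.00j, (0.07-0j)], [-0.00-0.00j, (-0+0j), 0.01-0.00j, 0.00-0.00j, (-0+0j)], [-0.04-0.00j, -0.03+0.00j, (0.13-0j), (0.05-0j), -0.04+0.00j]]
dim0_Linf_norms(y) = [0.24, 0.24, 0.23, 0.24, 0.2]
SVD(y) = [[-0.03, -0.6, 0.41, 0.51, -0.46], [0.47, -0.11, -0.77, 0.38, -0.15], [-0.42, -0.68, -0.32, -0.12, 0.5], [0.58, -0.07, 0.36, 0.27, 0.68], [-0.52, 0.4, -0.07, 0.71, 0.24]] @ diag([0.486733531593734, 0.44086137054839303, 0.3296435842527003, 0.15422791951858136, 0.06066776229997959]) @ [[-0.62, -0.44, -0.03, -0.26, -0.59], [-0.11, -0.31, 0.74, 0.58, 0.05], [-0.24, 0.71, -0.06, 0.46, -0.48], [-0.31, 0.45, 0.58, -0.57, 0.21], [-0.67, 0.00, -0.33, 0.25, 0.62]]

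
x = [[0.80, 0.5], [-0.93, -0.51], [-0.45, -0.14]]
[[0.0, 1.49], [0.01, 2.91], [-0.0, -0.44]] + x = [[0.8, 1.99], [-0.92, 2.4], [-0.45, -0.58]]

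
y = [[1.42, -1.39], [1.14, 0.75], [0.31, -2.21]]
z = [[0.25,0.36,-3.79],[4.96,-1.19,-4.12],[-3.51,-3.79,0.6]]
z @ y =[[-0.41, 8.30], [4.41, 1.32], [-9.12, 0.71]]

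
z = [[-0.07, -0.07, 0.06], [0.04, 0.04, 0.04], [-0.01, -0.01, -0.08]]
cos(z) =[[1.0, -0.0, 0.01], [0.00, 1.00, -0.0], [-0.00, -0.0, 1.0]]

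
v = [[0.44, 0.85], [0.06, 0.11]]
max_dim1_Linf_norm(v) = 0.85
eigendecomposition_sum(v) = [[0.44,  0.84], [0.06,  0.11]] + [[-0.00, 0.01], [0.0, -0.00]]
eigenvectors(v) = [[0.99, -0.89], [0.13, 0.46]]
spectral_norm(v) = 0.97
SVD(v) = [[-0.99,-0.13],[-0.13,0.99]] @ diag([0.9652941236575576, 0.002693479568847307]) @ [[-0.46, -0.89], [0.89, -0.46]]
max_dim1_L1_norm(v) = 1.29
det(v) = -0.00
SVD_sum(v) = [[0.44, 0.85],[0.06, 0.11]] + [[-0.00, 0.0], [0.0, -0.00]]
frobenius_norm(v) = 0.97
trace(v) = 0.55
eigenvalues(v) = [0.55, -0.0]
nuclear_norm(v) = 0.97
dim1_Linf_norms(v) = [0.85, 0.11]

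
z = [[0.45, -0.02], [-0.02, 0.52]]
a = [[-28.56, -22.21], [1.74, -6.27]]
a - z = [[-29.01, -22.19], [1.76, -6.79]]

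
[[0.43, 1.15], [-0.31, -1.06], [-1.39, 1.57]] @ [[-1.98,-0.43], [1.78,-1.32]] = [[1.2,-1.7], [-1.27,1.53], [5.55,-1.47]]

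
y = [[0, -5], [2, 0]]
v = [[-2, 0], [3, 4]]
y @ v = [[-15, -20], [-4, 0]]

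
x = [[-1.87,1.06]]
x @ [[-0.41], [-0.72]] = [[0.00]]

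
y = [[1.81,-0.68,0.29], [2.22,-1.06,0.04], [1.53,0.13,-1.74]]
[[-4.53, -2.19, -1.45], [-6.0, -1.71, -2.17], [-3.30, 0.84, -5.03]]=y@[[-1.96, -1.51, -1.3],[1.57, -1.62, -0.61],[0.29, -1.93, 1.7]]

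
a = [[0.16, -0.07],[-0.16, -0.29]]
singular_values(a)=[0.33, 0.17]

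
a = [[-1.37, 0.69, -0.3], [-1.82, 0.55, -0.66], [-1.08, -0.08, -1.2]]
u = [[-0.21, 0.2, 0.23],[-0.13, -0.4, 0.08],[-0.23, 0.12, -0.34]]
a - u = [[-1.16, 0.49, -0.53],[-1.69, 0.95, -0.74],[-0.85, -0.2, -0.86]]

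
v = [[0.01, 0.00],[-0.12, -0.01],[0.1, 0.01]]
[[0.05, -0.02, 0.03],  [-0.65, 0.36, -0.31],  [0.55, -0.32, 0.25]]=v @[[4.94, -2.37, 2.92], [5.38, -7.92, -4.47]]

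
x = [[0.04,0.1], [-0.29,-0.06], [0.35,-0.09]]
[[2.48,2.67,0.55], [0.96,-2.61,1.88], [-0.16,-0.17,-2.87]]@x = [[-0.48, 0.04], [1.45, 0.08], [-0.96, 0.25]]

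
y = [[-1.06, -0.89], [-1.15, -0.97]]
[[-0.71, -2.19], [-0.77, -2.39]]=y @ [[-0.12, -0.36], [0.94, 2.89]]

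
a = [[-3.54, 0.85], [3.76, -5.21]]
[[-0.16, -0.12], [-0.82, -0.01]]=a @ [[0.1, 0.04], [0.23, 0.03]]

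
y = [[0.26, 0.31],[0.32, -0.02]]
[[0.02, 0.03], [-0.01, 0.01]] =y @ [[-0.03,  0.05],[0.10,  0.07]]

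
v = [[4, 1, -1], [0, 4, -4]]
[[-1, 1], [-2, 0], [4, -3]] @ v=[[-4, 3, -3], [-8, -2, 2], [16, -8, 8]]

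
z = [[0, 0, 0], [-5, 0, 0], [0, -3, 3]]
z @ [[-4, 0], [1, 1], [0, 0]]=[[0, 0], [20, 0], [-3, -3]]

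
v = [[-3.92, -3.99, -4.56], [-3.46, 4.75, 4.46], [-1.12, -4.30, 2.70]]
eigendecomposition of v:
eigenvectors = [[0.95+0.00j,0.29+0.16j,(0.29-0.16j)], [(0.21+0j),(-0.73+0j),-0.73-0.00j], [0.23+0.00j,(0.23-0.56j),(0.23+0.56j)]]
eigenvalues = [(-5.91+0j), (4.72+4.18j), (4.72-4.18j)]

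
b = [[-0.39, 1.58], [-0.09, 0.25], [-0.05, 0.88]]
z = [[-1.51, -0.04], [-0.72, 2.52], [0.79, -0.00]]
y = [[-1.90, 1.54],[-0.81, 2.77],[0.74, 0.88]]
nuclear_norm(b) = 2.01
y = z + b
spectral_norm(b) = 1.86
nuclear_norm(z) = 4.29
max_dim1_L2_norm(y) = 2.89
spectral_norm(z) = 2.68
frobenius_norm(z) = 3.13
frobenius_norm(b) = 1.87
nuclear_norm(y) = 5.19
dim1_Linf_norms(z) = [1.51, 2.52, 0.79]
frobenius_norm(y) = 3.95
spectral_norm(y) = 3.64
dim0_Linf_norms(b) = [0.39, 1.58]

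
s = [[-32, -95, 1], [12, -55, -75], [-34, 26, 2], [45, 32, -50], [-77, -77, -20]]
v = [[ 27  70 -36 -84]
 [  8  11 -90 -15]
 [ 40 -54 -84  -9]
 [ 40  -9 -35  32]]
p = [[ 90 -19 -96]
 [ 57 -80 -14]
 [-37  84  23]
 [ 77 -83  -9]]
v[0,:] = [27, 70, -36, -84]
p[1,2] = -14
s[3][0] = 45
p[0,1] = -19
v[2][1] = -54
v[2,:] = [40, -54, -84, -9]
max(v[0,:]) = 70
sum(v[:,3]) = -76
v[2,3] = -9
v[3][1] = -9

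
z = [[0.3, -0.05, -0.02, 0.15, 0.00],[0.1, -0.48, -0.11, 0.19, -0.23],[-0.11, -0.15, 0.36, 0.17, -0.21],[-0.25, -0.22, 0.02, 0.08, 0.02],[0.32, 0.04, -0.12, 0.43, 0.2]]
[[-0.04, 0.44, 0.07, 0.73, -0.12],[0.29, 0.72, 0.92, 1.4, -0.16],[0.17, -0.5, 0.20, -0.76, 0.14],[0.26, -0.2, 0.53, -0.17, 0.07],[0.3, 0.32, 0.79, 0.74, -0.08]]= z @ [[-0.83, 1.50, -1.35, 2.03, -0.44],[0.14, -1.13, -0.09, -1.82, 0.28],[-0.66, -1.16, -1.9, -2.39, 0.27],[1.35, -0.58, 2.86, -0.12, 0.2],[-0.50, -0.04, -1.14, -0.36, -0.03]]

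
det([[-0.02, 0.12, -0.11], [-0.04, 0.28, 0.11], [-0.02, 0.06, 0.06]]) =-0.001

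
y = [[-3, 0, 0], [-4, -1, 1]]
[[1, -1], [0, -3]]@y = [[1, 1, -1], [12, 3, -3]]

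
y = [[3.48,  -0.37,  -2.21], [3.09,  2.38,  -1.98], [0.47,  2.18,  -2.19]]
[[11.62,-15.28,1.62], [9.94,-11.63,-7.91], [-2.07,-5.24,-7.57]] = y @[[4.45,-2.7,0.13], [-0.13,0.73,-3.45], [1.77,2.54,0.05]]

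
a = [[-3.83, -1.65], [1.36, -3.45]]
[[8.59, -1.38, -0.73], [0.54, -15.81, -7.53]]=a@[[-1.86, -1.38, -0.64],[-0.89, 4.04, 1.93]]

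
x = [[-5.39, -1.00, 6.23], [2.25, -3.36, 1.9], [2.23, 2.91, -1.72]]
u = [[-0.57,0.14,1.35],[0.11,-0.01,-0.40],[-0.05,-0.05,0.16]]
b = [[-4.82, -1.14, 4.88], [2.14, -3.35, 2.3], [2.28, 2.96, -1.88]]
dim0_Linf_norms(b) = [4.82, 3.35, 4.88]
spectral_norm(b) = 7.93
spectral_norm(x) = 8.94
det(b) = 60.08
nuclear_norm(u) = 1.65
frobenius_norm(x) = 10.26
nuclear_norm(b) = 14.19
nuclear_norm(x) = 15.48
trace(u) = -0.42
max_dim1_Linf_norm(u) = 1.35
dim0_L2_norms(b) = [5.75, 4.61, 5.71]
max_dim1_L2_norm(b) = 6.95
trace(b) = -10.05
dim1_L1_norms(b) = [10.84, 7.79, 7.12]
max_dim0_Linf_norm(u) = 1.35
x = b + u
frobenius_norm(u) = 1.54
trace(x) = -10.47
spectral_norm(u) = 1.54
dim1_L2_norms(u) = [1.47, 0.41, 0.17]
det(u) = 0.00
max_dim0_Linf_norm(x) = 6.23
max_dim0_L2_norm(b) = 5.75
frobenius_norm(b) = 9.32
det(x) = 78.02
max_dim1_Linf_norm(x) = 6.23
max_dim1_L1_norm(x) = 12.62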